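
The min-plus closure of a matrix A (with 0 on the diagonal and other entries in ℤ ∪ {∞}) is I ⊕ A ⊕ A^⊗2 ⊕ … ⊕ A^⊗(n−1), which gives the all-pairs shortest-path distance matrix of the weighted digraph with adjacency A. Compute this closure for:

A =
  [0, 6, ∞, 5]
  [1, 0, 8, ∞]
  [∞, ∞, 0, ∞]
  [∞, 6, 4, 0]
Closure =
  [0, 6, 9, 5]
  [1, 0, 8, 6]
  [∞, ∞, 0, ∞]
  [7, 6, 4, 0]

This is the Floyd-Warshall all-pairs shortest-path computation. For each intermediate vertex k = 0, 1, …, 3, update dist[i][j] ← min(dist[i][j], dist[i][k] + dist[k][j]). The final matrix gives, for each (i, j), the minimum total weight of any directed path from i to j (possibly empty when i = j).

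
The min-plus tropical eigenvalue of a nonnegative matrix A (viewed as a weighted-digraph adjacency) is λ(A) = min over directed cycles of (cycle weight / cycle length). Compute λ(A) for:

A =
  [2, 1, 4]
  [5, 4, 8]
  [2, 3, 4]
λ(A) = 2

Enumerate directed cycles and compute their means (weight / length). Sample:
  cycle 0 → 0: weight = 2, length = 1, mean = 2/1 ≈ 2.000
  cycle 1 → 1: weight = 4, length = 1, mean = 4/1 ≈ 4.000
  cycle 2 → 2: weight = 4, length = 1, mean = 4/1 ≈ 4.000
  cycle 0 → 1 → 0: weight = 6, length = 2, mean = 6/2 ≈ 3.000
  cycle 0 → 2 → 0: weight = 6, length = 2, mean = 6/2 ≈ 3.000
  cycle 1 → 0 → 1: weight = 6, length = 2, mean = 6/2 ≈ 3.000
Minimum mean = 2.000, attained e.g. along the cycle 0 → 0 with weight 2 and length 1. So λ(A) = 2/1 = 2.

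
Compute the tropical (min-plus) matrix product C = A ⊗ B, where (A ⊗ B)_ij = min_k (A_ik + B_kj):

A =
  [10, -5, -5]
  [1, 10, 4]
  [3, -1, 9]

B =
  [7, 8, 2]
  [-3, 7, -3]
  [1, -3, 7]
A ⊗ B =
  [-8, -8, -8]
  [5, 1, 3]
  [-4, 6, -4]

Apply the min-plus product entry-by-entry:
  C[0][0] = min over k of (A[0][0] + B[0][0] = 10 + 7 = 17, A[0][1] + B[1][0] = -5 + -3 = -8, A[0][2] + B[2][0] = -5 + 1 = -4) = -8 (attained at k = 1)
  C[0][1] = min over k of (A[0][0] + B[0][1] = 10 + 8 = 18, A[0][1] + B[1][1] = -5 + 7 = 2, A[0][2] + B[2][1] = -5 + -3 = -8) = -8 (attained at k = 2)
  C[0][2] = min over k of (A[0][0] + B[0][2] = 10 + 2 = 12, A[0][1] + B[1][2] = -5 + -3 = -8, A[0][2] + B[2][2] = -5 + 7 = 2) = -8 (attained at k = 1)
  C[1][0] = min over k of (A[1][0] + B[0][0] = 1 + 7 = 8, A[1][1] + B[1][0] = 10 + -3 = 7, A[1][2] + B[2][0] = 4 + 1 = 5) = 5 (attained at k = 2)
  C[1][1] = min over k of (A[1][0] + B[0][1] = 1 + 8 = 9, A[1][1] + B[1][1] = 10 + 7 = 17, A[1][2] + B[2][1] = 4 + -3 = 1) = 1 (attained at k = 2)
  C[1][2] = min over k of (A[1][0] + B[0][2] = 1 + 2 = 3, A[1][1] + B[1][2] = 10 + -3 = 7, A[1][2] + B[2][2] = 4 + 7 = 11) = 3 (attained at k = 0)
  C[2][0] = min over k of (A[2][0] + B[0][0] = 3 + 7 = 10, A[2][1] + B[1][0] = -1 + -3 = -4, A[2][2] + B[2][0] = 9 + 1 = 10) = -4 (attained at k = 1)
  C[2][1] = min over k of (A[2][0] + B[0][1] = 3 + 8 = 11, A[2][1] + B[1][1] = -1 + 7 = 6, A[2][2] + B[2][1] = 9 + -3 = 6) = 6 (attained at k = 1)
  C[2][2] = min over k of (A[2][0] + B[0][2] = 3 + 2 = 5, A[2][1] + B[1][2] = -1 + -3 = -4, A[2][2] + B[2][2] = 9 + 7 = 16) = -4 (attained at k = 1)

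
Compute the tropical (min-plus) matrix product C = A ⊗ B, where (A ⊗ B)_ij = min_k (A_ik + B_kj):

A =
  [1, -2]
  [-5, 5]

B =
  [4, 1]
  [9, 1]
A ⊗ B =
  [5, -1]
  [-1, -4]

Apply the min-plus product entry-by-entry:
  C[0][0] = min over k of (A[0][0] + B[0][0] = 1 + 4 = 5, A[0][1] + B[1][0] = -2 + 9 = 7) = 5 (attained at k = 0)
  C[0][1] = min over k of (A[0][0] + B[0][1] = 1 + 1 = 2, A[0][1] + B[1][1] = -2 + 1 = -1) = -1 (attained at k = 1)
  C[1][0] = min over k of (A[1][0] + B[0][0] = -5 + 4 = -1, A[1][1] + B[1][0] = 5 + 9 = 14) = -1 (attained at k = 0)
  C[1][1] = min over k of (A[1][0] + B[0][1] = -5 + 1 = -4, A[1][1] + B[1][1] = 5 + 1 = 6) = -4 (attained at k = 0)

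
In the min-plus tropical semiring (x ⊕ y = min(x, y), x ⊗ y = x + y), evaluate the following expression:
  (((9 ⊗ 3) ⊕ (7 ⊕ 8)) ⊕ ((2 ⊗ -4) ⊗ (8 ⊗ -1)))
(((9 ⊗ 3) ⊕ (7 ⊕ 8)) ⊕ ((2 ⊗ -4) ⊗ (8 ⊗ -1))) = 5

Expand innermost to outermost. Recall ⊕ takes the minimum of its arguments and ⊗ takes their sum. Working out the expression (((9 ⊗ 3) ⊕ (7 ⊕ 8)) ⊕ ((2 ⊗ -4) ⊗ (8 ⊗ -1))) gives 5.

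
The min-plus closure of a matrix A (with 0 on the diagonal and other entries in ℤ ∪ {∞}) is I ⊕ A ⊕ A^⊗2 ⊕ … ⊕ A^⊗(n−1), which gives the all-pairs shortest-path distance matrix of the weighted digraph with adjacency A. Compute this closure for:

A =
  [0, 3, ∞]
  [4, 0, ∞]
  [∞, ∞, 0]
Closure =
  [0, 3, ∞]
  [4, 0, ∞]
  [∞, ∞, 0]

This is the Floyd-Warshall all-pairs shortest-path computation. For each intermediate vertex k = 0, 1, …, 2, update dist[i][j] ← min(dist[i][j], dist[i][k] + dist[k][j]). The final matrix gives, for each (i, j), the minimum total weight of any directed path from i to j (possibly empty when i = j).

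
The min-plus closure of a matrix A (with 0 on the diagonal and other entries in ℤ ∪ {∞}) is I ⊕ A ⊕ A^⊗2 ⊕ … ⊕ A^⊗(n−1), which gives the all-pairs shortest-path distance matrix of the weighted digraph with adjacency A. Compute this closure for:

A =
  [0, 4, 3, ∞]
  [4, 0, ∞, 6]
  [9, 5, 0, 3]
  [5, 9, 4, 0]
Closure =
  [0, 4, 3, 6]
  [4, 0, 7, 6]
  [8, 5, 0, 3]
  [5, 9, 4, 0]

This is the Floyd-Warshall all-pairs shortest-path computation. For each intermediate vertex k = 0, 1, …, 3, update dist[i][j] ← min(dist[i][j], dist[i][k] + dist[k][j]). The final matrix gives, for each (i, j), the minimum total weight of any directed path from i to j (possibly empty when i = j).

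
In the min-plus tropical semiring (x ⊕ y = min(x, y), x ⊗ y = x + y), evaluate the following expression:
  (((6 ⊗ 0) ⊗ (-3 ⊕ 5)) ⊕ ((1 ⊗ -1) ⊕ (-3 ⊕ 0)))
(((6 ⊗ 0) ⊗ (-3 ⊕ 5)) ⊕ ((1 ⊗ -1) ⊕ (-3 ⊕ 0))) = -3

Expand innermost to outermost. Recall ⊕ takes the minimum of its arguments and ⊗ takes their sum. Working out the expression (((6 ⊗ 0) ⊗ (-3 ⊕ 5)) ⊕ ((1 ⊗ -1) ⊕ (-3 ⊕ 0))) gives -3.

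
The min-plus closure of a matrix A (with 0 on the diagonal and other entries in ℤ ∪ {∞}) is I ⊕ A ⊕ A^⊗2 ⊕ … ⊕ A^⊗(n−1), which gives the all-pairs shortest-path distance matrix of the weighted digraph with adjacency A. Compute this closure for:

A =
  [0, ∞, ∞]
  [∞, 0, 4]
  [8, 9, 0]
Closure =
  [0, ∞, ∞]
  [12, 0, 4]
  [8, 9, 0]

This is the Floyd-Warshall all-pairs shortest-path computation. For each intermediate vertex k = 0, 1, …, 2, update dist[i][j] ← min(dist[i][j], dist[i][k] + dist[k][j]). The final matrix gives, for each (i, j), the minimum total weight of any directed path from i to j (possibly empty when i = j).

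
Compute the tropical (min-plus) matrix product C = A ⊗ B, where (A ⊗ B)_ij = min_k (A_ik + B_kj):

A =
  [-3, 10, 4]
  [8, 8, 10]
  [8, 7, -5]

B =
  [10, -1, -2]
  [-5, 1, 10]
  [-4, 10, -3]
A ⊗ B =
  [0, -4, -5]
  [3, 7, 6]
  [-9, 5, -8]

Apply the min-plus product entry-by-entry:
  C[0][0] = min over k of (A[0][0] + B[0][0] = -3 + 10 = 7, A[0][1] + B[1][0] = 10 + -5 = 5, A[0][2] + B[2][0] = 4 + -4 = 0) = 0 (attained at k = 2)
  C[0][1] = min over k of (A[0][0] + B[0][1] = -3 + -1 = -4, A[0][1] + B[1][1] = 10 + 1 = 11, A[0][2] + B[2][1] = 4 + 10 = 14) = -4 (attained at k = 0)
  C[0][2] = min over k of (A[0][0] + B[0][2] = -3 + -2 = -5, A[0][1] + B[1][2] = 10 + 10 = 20, A[0][2] + B[2][2] = 4 + -3 = 1) = -5 (attained at k = 0)
  C[1][0] = min over k of (A[1][0] + B[0][0] = 8 + 10 = 18, A[1][1] + B[1][0] = 8 + -5 = 3, A[1][2] + B[2][0] = 10 + -4 = 6) = 3 (attained at k = 1)
  C[1][1] = min over k of (A[1][0] + B[0][1] = 8 + -1 = 7, A[1][1] + B[1][1] = 8 + 1 = 9, A[1][2] + B[2][1] = 10 + 10 = 20) = 7 (attained at k = 0)
  C[1][2] = min over k of (A[1][0] + B[0][2] = 8 + -2 = 6, A[1][1] + B[1][2] = 8 + 10 = 18, A[1][2] + B[2][2] = 10 + -3 = 7) = 6 (attained at k = 0)
  C[2][0] = min over k of (A[2][0] + B[0][0] = 8 + 10 = 18, A[2][1] + B[1][0] = 7 + -5 = 2, A[2][2] + B[2][0] = -5 + -4 = -9) = -9 (attained at k = 2)
  C[2][1] = min over k of (A[2][0] + B[0][1] = 8 + -1 = 7, A[2][1] + B[1][1] = 7 + 1 = 8, A[2][2] + B[2][1] = -5 + 10 = 5) = 5 (attained at k = 2)
  C[2][2] = min over k of (A[2][0] + B[0][2] = 8 + -2 = 6, A[2][1] + B[1][2] = 7 + 10 = 17, A[2][2] + B[2][2] = -5 + -3 = -8) = -8 (attained at k = 2)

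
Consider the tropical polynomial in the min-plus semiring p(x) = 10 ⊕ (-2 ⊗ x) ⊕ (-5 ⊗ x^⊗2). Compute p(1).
p(1) = -3

A tropical monomial a ⊗ x^⊗i evaluates to a + i · x. Evaluating each term at x = 1:
  Term 0 contributes 10 + 0 · 1 = 10
  Term 1 contributes -2 + 1 · 1 = -1
  Term 2 contributes -5 + 2 · 1 = -3
p(1) = ⊕ of these = min[10, -1, -3] = -3.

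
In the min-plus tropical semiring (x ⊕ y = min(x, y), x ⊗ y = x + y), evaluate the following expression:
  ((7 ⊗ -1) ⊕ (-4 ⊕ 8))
((7 ⊗ -1) ⊕ (-4 ⊕ 8)) = -4

Expand innermost to outermost. Recall ⊕ takes the minimum of its arguments and ⊗ takes their sum. Working out the expression ((7 ⊗ -1) ⊕ (-4 ⊕ 8)) gives -4.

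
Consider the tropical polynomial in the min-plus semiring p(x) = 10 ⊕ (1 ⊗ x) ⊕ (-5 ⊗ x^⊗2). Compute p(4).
p(4) = 3

A tropical monomial a ⊗ x^⊗i evaluates to a + i · x. Evaluating each term at x = 4:
  Term 0 contributes 10 + 0 · 4 = 10
  Term 1 contributes 1 + 1 · 4 = 5
  Term 2 contributes -5 + 2 · 4 = 3
p(4) = ⊕ of these = min[10, 5, 3] = 3.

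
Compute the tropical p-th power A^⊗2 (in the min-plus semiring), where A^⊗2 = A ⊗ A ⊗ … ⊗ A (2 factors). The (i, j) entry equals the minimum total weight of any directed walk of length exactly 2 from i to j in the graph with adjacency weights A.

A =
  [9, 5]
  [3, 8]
A^⊗2 =
  [8, 13]
  [11, 8]

Each entry (A^⊗2)_ij equals the minimum over all length-2 walks i = v_0 → v_1 → … → v_2 = j of Σ_t A[v_t][v_{t+1}]. For example, for (i, j) = (0, 1) we minimise over 2 possible intermediate vertex sequences; the minimum is 13, attained along the walk 0 → 1 → 1.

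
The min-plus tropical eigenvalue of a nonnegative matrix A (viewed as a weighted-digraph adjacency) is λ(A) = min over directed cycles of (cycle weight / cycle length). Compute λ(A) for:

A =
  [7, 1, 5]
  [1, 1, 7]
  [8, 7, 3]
λ(A) = 1

Enumerate directed cycles and compute their means (weight / length). Sample:
  cycle 0 → 0: weight = 7, length = 1, mean = 7/1 ≈ 7.000
  cycle 1 → 1: weight = 1, length = 1, mean = 1/1 ≈ 1.000
  cycle 2 → 2: weight = 3, length = 1, mean = 3/1 ≈ 3.000
  cycle 0 → 1 → 0: weight = 2, length = 2, mean = 2/2 ≈ 1.000
  cycle 0 → 2 → 0: weight = 13, length = 2, mean = 13/2 ≈ 6.500
  cycle 1 → 0 → 1: weight = 2, length = 2, mean = 2/2 ≈ 1.000
Minimum mean = 1.000, attained e.g. along the cycle 1 → 1 with weight 1 and length 1. So λ(A) = 1/1 = 1.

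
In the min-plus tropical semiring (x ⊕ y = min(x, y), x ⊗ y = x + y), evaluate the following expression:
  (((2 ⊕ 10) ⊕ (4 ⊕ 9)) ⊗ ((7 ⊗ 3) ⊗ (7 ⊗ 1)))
(((2 ⊕ 10) ⊕ (4 ⊕ 9)) ⊗ ((7 ⊗ 3) ⊗ (7 ⊗ 1))) = 20

Expand innermost to outermost. Recall ⊕ takes the minimum of its arguments and ⊗ takes their sum. Working out the expression (((2 ⊕ 10) ⊕ (4 ⊕ 9)) ⊗ ((7 ⊗ 3) ⊗ (7 ⊗ 1))) gives 20.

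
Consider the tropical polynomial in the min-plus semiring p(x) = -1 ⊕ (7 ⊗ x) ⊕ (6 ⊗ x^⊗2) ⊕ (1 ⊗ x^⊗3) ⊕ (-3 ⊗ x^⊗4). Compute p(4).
p(4) = -1

A tropical monomial a ⊗ x^⊗i evaluates to a + i · x. Evaluating each term at x = 4:
  Term 0 contributes -1 + 0 · 4 = -1
  Term 1 contributes 7 + 1 · 4 = 11
  Term 2 contributes 6 + 2 · 4 = 14
  Term 3 contributes 1 + 3 · 4 = 13
  Term 4 contributes -3 + 4 · 4 = 13
p(4) = ⊕ of these = min[-1, 11, 14, 13, 13] = -1.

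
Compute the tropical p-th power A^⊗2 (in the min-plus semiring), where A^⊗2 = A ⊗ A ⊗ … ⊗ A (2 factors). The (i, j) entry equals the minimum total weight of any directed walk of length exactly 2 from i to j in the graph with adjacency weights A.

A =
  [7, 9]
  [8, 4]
A^⊗2 =
  [14, 13]
  [12, 8]

Each entry (A^⊗2)_ij equals the minimum over all length-2 walks i = v_0 → v_1 → … → v_2 = j of Σ_t A[v_t][v_{t+1}]. For example, for (i, j) = (0, 1) we minimise over 2 possible intermediate vertex sequences; the minimum is 13, attained along the walk 0 → 1 → 1.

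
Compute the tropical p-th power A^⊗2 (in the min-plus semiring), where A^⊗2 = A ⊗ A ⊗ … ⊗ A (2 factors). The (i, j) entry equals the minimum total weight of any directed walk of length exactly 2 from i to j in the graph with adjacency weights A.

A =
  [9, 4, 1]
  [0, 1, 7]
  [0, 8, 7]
A^⊗2 =
  [1, 5, 8]
  [1, 2, 1]
  [7, 4, 1]

Each entry (A^⊗2)_ij equals the minimum over all length-2 walks i = v_0 → v_1 → … → v_2 = j of Σ_t A[v_t][v_{t+1}]. For example, for (i, j) = (0, 2) we minimise over 3 possible intermediate vertex sequences; the minimum is 8, attained along the walk 0 → 2 → 2.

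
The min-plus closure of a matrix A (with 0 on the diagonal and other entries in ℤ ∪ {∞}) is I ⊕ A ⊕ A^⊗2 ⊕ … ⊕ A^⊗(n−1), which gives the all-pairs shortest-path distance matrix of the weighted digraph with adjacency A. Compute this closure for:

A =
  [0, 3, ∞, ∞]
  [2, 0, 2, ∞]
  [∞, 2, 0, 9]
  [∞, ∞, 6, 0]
Closure =
  [0, 3, 5, 14]
  [2, 0, 2, 11]
  [4, 2, 0, 9]
  [10, 8, 6, 0]

This is the Floyd-Warshall all-pairs shortest-path computation. For each intermediate vertex k = 0, 1, …, 3, update dist[i][j] ← min(dist[i][j], dist[i][k] + dist[k][j]). The final matrix gives, for each (i, j), the minimum total weight of any directed path from i to j (possibly empty when i = j).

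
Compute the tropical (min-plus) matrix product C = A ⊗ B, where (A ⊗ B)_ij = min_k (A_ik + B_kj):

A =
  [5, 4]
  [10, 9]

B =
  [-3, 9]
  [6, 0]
A ⊗ B =
  [2, 4]
  [7, 9]

Apply the min-plus product entry-by-entry:
  C[0][0] = min over k of (A[0][0] + B[0][0] = 5 + -3 = 2, A[0][1] + B[1][0] = 4 + 6 = 10) = 2 (attained at k = 0)
  C[0][1] = min over k of (A[0][0] + B[0][1] = 5 + 9 = 14, A[0][1] + B[1][1] = 4 + 0 = 4) = 4 (attained at k = 1)
  C[1][0] = min over k of (A[1][0] + B[0][0] = 10 + -3 = 7, A[1][1] + B[1][0] = 9 + 6 = 15) = 7 (attained at k = 0)
  C[1][1] = min over k of (A[1][0] + B[0][1] = 10 + 9 = 19, A[1][1] + B[1][1] = 9 + 0 = 9) = 9 (attained at k = 1)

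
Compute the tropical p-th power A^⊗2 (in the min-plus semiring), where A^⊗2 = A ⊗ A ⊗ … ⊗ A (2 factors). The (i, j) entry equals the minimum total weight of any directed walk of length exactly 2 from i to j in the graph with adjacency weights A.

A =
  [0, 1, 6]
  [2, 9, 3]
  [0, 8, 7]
A^⊗2 =
  [0, 1, 4]
  [2, 3, 8]
  [0, 1, 6]

Each entry (A^⊗2)_ij equals the minimum over all length-2 walks i = v_0 → v_1 → … → v_2 = j of Σ_t A[v_t][v_{t+1}]. For example, for (i, j) = (0, 2) we minimise over 3 possible intermediate vertex sequences; the minimum is 4, attained along the walk 0 → 1 → 2.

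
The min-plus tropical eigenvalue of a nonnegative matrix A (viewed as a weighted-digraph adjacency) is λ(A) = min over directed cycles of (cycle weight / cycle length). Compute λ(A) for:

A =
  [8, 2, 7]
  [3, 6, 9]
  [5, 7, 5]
λ(A) = 5/2

Enumerate directed cycles and compute their means (weight / length). Sample:
  cycle 0 → 0: weight = 8, length = 1, mean = 8/1 ≈ 8.000
  cycle 1 → 1: weight = 6, length = 1, mean = 6/1 ≈ 6.000
  cycle 2 → 2: weight = 5, length = 1, mean = 5/1 ≈ 5.000
  cycle 0 → 1 → 0: weight = 5, length = 2, mean = 5/2 ≈ 2.500
  cycle 0 → 2 → 0: weight = 12, length = 2, mean = 12/2 ≈ 6.000
  cycle 1 → 0 → 1: weight = 5, length = 2, mean = 5/2 ≈ 2.500
Minimum mean = 2.500, attained e.g. along the cycle 0 → 1 → 0 with weight 5 and length 2. So λ(A) = 5/2 = 5/2.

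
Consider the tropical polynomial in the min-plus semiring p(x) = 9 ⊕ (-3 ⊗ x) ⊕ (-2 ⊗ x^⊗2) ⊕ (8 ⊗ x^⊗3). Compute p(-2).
p(-2) = -6

A tropical monomial a ⊗ x^⊗i evaluates to a + i · x. Evaluating each term at x = -2:
  Term 0 contributes 9 + 0 · -2 = 9
  Term 1 contributes -3 + 1 · -2 = -5
  Term 2 contributes -2 + 2 · -2 = -6
  Term 3 contributes 8 + 3 · -2 = 2
p(-2) = ⊕ of these = min[9, -5, -6, 2] = -6.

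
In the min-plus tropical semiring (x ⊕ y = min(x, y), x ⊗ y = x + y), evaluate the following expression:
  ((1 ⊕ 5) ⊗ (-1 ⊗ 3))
((1 ⊕ 5) ⊗ (-1 ⊗ 3)) = 3

Expand innermost to outermost. Recall ⊕ takes the minimum of its arguments and ⊗ takes their sum. Working out the expression ((1 ⊕ 5) ⊗ (-1 ⊗ 3)) gives 3.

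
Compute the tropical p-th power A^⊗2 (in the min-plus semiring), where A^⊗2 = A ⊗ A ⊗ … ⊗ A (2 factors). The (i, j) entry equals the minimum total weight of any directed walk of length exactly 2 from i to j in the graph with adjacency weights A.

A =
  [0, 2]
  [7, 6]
A^⊗2 =
  [0, 2]
  [7, 9]

Each entry (A^⊗2)_ij equals the minimum over all length-2 walks i = v_0 → v_1 → … → v_2 = j of Σ_t A[v_t][v_{t+1}]. For example, for (i, j) = (0, 1) we minimise over 2 possible intermediate vertex sequences; the minimum is 2, attained along the walk 0 → 0 → 1.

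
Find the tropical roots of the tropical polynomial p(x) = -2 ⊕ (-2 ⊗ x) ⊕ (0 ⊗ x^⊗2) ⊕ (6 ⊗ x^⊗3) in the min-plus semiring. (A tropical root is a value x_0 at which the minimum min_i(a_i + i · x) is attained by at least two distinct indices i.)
Roots: {-6, -2, 0}

Each tropical root is a break point of the lower envelope of the lines y = a_i + i · x (there are 4 lines, with slopes 0, 1, ..., 3). Only the lines that attain the minimum somewhere contribute to roots; other lines are dominated. Here the surviving (envelope) indices are i = 3, i = 2, i = 1, i = 0.
Intersections between consecutive envelope lines give the roots: for adjacent envelope indices i < j the intersection is x = (a_i − a_j) / (j − i). Reading off the sorted break points: {-6, -2, 0}.
Verification: at each break x_0, at least two indices attain the minimum of min_i(a_i + i · x_0).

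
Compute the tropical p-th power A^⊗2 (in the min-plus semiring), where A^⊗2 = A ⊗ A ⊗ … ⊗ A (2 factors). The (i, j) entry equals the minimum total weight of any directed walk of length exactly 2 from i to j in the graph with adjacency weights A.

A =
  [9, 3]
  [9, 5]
A^⊗2 =
  [12, 8]
  [14, 10]

Each entry (A^⊗2)_ij equals the minimum over all length-2 walks i = v_0 → v_1 → … → v_2 = j of Σ_t A[v_t][v_{t+1}]. For example, for (i, j) = (0, 1) we minimise over 2 possible intermediate vertex sequences; the minimum is 8, attained along the walk 0 → 1 → 1.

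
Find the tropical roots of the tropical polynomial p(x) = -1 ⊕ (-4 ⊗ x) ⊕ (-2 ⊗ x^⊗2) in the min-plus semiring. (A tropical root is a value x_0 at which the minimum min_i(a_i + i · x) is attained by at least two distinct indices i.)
Roots: {-2, 3}

Each tropical root is a break point of the lower envelope of the lines y = a_i + i · x (there are 3 lines, with slopes 0, 1, ..., 2). Only the lines that attain the minimum somewhere contribute to roots; other lines are dominated. Here the surviving (envelope) indices are i = 2, i = 1, i = 0.
Intersections between consecutive envelope lines give the roots: for adjacent envelope indices i < j the intersection is x = (a_i − a_j) / (j − i). Reading off the sorted break points: {-2, 3}.
Verification: at each break x_0, at least two indices attain the minimum of min_i(a_i + i · x_0).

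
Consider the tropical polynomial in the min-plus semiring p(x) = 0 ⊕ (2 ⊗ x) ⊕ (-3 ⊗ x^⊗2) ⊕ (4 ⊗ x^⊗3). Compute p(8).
p(8) = 0

A tropical monomial a ⊗ x^⊗i evaluates to a + i · x. Evaluating each term at x = 8:
  Term 0 contributes 0 + 0 · 8 = 0
  Term 1 contributes 2 + 1 · 8 = 10
  Term 2 contributes -3 + 2 · 8 = 13
  Term 3 contributes 4 + 3 · 8 = 28
p(8) = ⊕ of these = min[0, 10, 13, 28] = 0.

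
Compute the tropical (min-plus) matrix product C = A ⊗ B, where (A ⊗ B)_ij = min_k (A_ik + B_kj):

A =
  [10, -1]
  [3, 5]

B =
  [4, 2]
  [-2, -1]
A ⊗ B =
  [-3, -2]
  [3, 4]

Apply the min-plus product entry-by-entry:
  C[0][0] = min over k of (A[0][0] + B[0][0] = 10 + 4 = 14, A[0][1] + B[1][0] = -1 + -2 = -3) = -3 (attained at k = 1)
  C[0][1] = min over k of (A[0][0] + B[0][1] = 10 + 2 = 12, A[0][1] + B[1][1] = -1 + -1 = -2) = -2 (attained at k = 1)
  C[1][0] = min over k of (A[1][0] + B[0][0] = 3 + 4 = 7, A[1][1] + B[1][0] = 5 + -2 = 3) = 3 (attained at k = 1)
  C[1][1] = min over k of (A[1][0] + B[0][1] = 3 + 2 = 5, A[1][1] + B[1][1] = 5 + -1 = 4) = 4 (attained at k = 1)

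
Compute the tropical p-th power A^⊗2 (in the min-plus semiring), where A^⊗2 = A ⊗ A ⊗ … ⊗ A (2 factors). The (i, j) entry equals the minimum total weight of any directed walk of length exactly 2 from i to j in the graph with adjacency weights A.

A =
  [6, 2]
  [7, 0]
A^⊗2 =
  [9, 2]
  [7, 0]

Each entry (A^⊗2)_ij equals the minimum over all length-2 walks i = v_0 → v_1 → … → v_2 = j of Σ_t A[v_t][v_{t+1}]. For example, for (i, j) = (0, 1) we minimise over 2 possible intermediate vertex sequences; the minimum is 2, attained along the walk 0 → 1 → 1.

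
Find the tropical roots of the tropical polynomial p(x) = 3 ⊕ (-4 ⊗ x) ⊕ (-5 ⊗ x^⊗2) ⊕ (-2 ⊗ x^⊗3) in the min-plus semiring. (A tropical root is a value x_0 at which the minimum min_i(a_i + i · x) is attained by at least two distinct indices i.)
Roots: {-3, 1, 7}

Each tropical root is a break point of the lower envelope of the lines y = a_i + i · x (there are 4 lines, with slopes 0, 1, ..., 3). Only the lines that attain the minimum somewhere contribute to roots; other lines are dominated. Here the surviving (envelope) indices are i = 3, i = 2, i = 1, i = 0.
Intersections between consecutive envelope lines give the roots: for adjacent envelope indices i < j the intersection is x = (a_i − a_j) / (j − i). Reading off the sorted break points: {-3, 1, 7}.
Verification: at each break x_0, at least two indices attain the minimum of min_i(a_i + i · x_0).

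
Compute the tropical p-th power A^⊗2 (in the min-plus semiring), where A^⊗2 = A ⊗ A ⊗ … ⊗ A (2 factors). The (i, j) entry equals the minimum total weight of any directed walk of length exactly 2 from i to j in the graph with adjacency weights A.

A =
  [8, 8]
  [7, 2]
A^⊗2 =
  [15, 10]
  [9, 4]

Each entry (A^⊗2)_ij equals the minimum over all length-2 walks i = v_0 → v_1 → … → v_2 = j of Σ_t A[v_t][v_{t+1}]. For example, for (i, j) = (0, 1) we minimise over 2 possible intermediate vertex sequences; the minimum is 10, attained along the walk 0 → 1 → 1.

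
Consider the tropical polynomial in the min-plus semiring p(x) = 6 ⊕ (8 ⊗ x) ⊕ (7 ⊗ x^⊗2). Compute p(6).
p(6) = 6

A tropical monomial a ⊗ x^⊗i evaluates to a + i · x. Evaluating each term at x = 6:
  Term 0 contributes 6 + 0 · 6 = 6
  Term 1 contributes 8 + 1 · 6 = 14
  Term 2 contributes 7 + 2 · 6 = 19
p(6) = ⊕ of these = min[6, 14, 19] = 6.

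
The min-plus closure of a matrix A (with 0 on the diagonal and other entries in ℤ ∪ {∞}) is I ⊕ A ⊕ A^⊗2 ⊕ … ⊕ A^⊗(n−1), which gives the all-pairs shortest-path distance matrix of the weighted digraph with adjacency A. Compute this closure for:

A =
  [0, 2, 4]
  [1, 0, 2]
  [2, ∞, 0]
Closure =
  [0, 2, 4]
  [1, 0, 2]
  [2, 4, 0]

This is the Floyd-Warshall all-pairs shortest-path computation. For each intermediate vertex k = 0, 1, …, 2, update dist[i][j] ← min(dist[i][j], dist[i][k] + dist[k][j]). The final matrix gives, for each (i, j), the minimum total weight of any directed path from i to j (possibly empty when i = j).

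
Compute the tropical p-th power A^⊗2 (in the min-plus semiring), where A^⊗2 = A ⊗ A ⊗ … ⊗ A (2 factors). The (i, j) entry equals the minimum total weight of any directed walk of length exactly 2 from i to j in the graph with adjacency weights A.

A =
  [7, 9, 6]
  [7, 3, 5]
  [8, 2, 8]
A^⊗2 =
  [14, 8, 13]
  [10, 6, 8]
  [9, 5, 7]

Each entry (A^⊗2)_ij equals the minimum over all length-2 walks i = v_0 → v_1 → … → v_2 = j of Σ_t A[v_t][v_{t+1}]. For example, for (i, j) = (0, 2) we minimise over 3 possible intermediate vertex sequences; the minimum is 13, attained along the walk 0 → 0 → 2.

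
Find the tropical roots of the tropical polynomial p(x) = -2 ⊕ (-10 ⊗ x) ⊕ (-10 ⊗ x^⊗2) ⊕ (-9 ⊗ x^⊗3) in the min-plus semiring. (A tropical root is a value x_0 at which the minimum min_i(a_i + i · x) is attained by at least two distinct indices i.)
Roots: {-1, 0, 8}

Each tropical root is a break point of the lower envelope of the lines y = a_i + i · x (there are 4 lines, with slopes 0, 1, ..., 3). Only the lines that attain the minimum somewhere contribute to roots; other lines are dominated. Here the surviving (envelope) indices are i = 3, i = 2, i = 1, i = 0.
Intersections between consecutive envelope lines give the roots: for adjacent envelope indices i < j the intersection is x = (a_i − a_j) / (j − i). Reading off the sorted break points: {-1, 0, 8}.
Verification: at each break x_0, at least two indices attain the minimum of min_i(a_i + i · x_0).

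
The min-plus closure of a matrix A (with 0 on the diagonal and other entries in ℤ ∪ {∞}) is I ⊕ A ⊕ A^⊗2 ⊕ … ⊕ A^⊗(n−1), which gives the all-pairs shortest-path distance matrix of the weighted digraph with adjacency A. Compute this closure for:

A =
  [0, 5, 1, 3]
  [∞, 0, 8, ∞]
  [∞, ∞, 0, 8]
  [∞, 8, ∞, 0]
Closure =
  [0, 5, 1, 3]
  [∞, 0, 8, 16]
  [∞, 16, 0, 8]
  [∞, 8, 16, 0]

This is the Floyd-Warshall all-pairs shortest-path computation. For each intermediate vertex k = 0, 1, …, 3, update dist[i][j] ← min(dist[i][j], dist[i][k] + dist[k][j]). The final matrix gives, for each (i, j), the minimum total weight of any directed path from i to j (possibly empty when i = j).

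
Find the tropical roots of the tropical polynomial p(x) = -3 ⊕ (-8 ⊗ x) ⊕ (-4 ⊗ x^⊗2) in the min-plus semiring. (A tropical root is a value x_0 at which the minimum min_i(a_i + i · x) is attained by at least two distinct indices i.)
Roots: {-4, 5}

Each tropical root is a break point of the lower envelope of the lines y = a_i + i · x (there are 3 lines, with slopes 0, 1, ..., 2). Only the lines that attain the minimum somewhere contribute to roots; other lines are dominated. Here the surviving (envelope) indices are i = 2, i = 1, i = 0.
Intersections between consecutive envelope lines give the roots: for adjacent envelope indices i < j the intersection is x = (a_i − a_j) / (j − i). Reading off the sorted break points: {-4, 5}.
Verification: at each break x_0, at least two indices attain the minimum of min_i(a_i + i · x_0).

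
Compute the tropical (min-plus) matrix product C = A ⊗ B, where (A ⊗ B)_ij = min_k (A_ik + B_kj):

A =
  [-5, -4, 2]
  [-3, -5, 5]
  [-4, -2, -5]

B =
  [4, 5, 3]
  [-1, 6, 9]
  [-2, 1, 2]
A ⊗ B =
  [-5, 0, -2]
  [-6, 1, 0]
  [-7, -4, -3]

Apply the min-plus product entry-by-entry:
  C[0][0] = min over k of (A[0][0] + B[0][0] = -5 + 4 = -1, A[0][1] + B[1][0] = -4 + -1 = -5, A[0][2] + B[2][0] = 2 + -2 = 0) = -5 (attained at k = 1)
  C[0][1] = min over k of (A[0][0] + B[0][1] = -5 + 5 = 0, A[0][1] + B[1][1] = -4 + 6 = 2, A[0][2] + B[2][1] = 2 + 1 = 3) = 0 (attained at k = 0)
  C[0][2] = min over k of (A[0][0] + B[0][2] = -5 + 3 = -2, A[0][1] + B[1][2] = -4 + 9 = 5, A[0][2] + B[2][2] = 2 + 2 = 4) = -2 (attained at k = 0)
  C[1][0] = min over k of (A[1][0] + B[0][0] = -3 + 4 = 1, A[1][1] + B[1][0] = -5 + -1 = -6, A[1][2] + B[2][0] = 5 + -2 = 3) = -6 (attained at k = 1)
  C[1][1] = min over k of (A[1][0] + B[0][1] = -3 + 5 = 2, A[1][1] + B[1][1] = -5 + 6 = 1, A[1][2] + B[2][1] = 5 + 1 = 6) = 1 (attained at k = 1)
  C[1][2] = min over k of (A[1][0] + B[0][2] = -3 + 3 = 0, A[1][1] + B[1][2] = -5 + 9 = 4, A[1][2] + B[2][2] = 5 + 2 = 7) = 0 (attained at k = 0)
  C[2][0] = min over k of (A[2][0] + B[0][0] = -4 + 4 = 0, A[2][1] + B[1][0] = -2 + -1 = -3, A[2][2] + B[2][0] = -5 + -2 = -7) = -7 (attained at k = 2)
  C[2][1] = min over k of (A[2][0] + B[0][1] = -4 + 5 = 1, A[2][1] + B[1][1] = -2 + 6 = 4, A[2][2] + B[2][1] = -5 + 1 = -4) = -4 (attained at k = 2)
  C[2][2] = min over k of (A[2][0] + B[0][2] = -4 + 3 = -1, A[2][1] + B[1][2] = -2 + 9 = 7, A[2][2] + B[2][2] = -5 + 2 = -3) = -3 (attained at k = 2)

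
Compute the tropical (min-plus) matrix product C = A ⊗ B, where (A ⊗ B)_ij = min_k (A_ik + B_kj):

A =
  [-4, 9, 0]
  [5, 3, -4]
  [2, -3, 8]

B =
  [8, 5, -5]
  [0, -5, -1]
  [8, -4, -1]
A ⊗ B =
  [4, -4, -9]
  [3, -8, -5]
  [-3, -8, -4]

Apply the min-plus product entry-by-entry:
  C[0][0] = min over k of (A[0][0] + B[0][0] = -4 + 8 = 4, A[0][1] + B[1][0] = 9 + 0 = 9, A[0][2] + B[2][0] = 0 + 8 = 8) = 4 (attained at k = 0)
  C[0][1] = min over k of (A[0][0] + B[0][1] = -4 + 5 = 1, A[0][1] + B[1][1] = 9 + -5 = 4, A[0][2] + B[2][1] = 0 + -4 = -4) = -4 (attained at k = 2)
  C[0][2] = min over k of (A[0][0] + B[0][2] = -4 + -5 = -9, A[0][1] + B[1][2] = 9 + -1 = 8, A[0][2] + B[2][2] = 0 + -1 = -1) = -9 (attained at k = 0)
  C[1][0] = min over k of (A[1][0] + B[0][0] = 5 + 8 = 13, A[1][1] + B[1][0] = 3 + 0 = 3, A[1][2] + B[2][0] = -4 + 8 = 4) = 3 (attained at k = 1)
  C[1][1] = min over k of (A[1][0] + B[0][1] = 5 + 5 = 10, A[1][1] + B[1][1] = 3 + -5 = -2, A[1][2] + B[2][1] = -4 + -4 = -8) = -8 (attained at k = 2)
  C[1][2] = min over k of (A[1][0] + B[0][2] = 5 + -5 = 0, A[1][1] + B[1][2] = 3 + -1 = 2, A[1][2] + B[2][2] = -4 + -1 = -5) = -5 (attained at k = 2)
  C[2][0] = min over k of (A[2][0] + B[0][0] = 2 + 8 = 10, A[2][1] + B[1][0] = -3 + 0 = -3, A[2][2] + B[2][0] = 8 + 8 = 16) = -3 (attained at k = 1)
  C[2][1] = min over k of (A[2][0] + B[0][1] = 2 + 5 = 7, A[2][1] + B[1][1] = -3 + -5 = -8, A[2][2] + B[2][1] = 8 + -4 = 4) = -8 (attained at k = 1)
  C[2][2] = min over k of (A[2][0] + B[0][2] = 2 + -5 = -3, A[2][1] + B[1][2] = -3 + -1 = -4, A[2][2] + B[2][2] = 8 + -1 = 7) = -4 (attained at k = 1)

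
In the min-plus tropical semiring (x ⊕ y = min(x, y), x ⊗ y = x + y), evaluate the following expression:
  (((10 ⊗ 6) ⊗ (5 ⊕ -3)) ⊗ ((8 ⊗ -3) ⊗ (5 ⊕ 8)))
(((10 ⊗ 6) ⊗ (5 ⊕ -3)) ⊗ ((8 ⊗ -3) ⊗ (5 ⊕ 8))) = 23

Expand innermost to outermost. Recall ⊕ takes the minimum of its arguments and ⊗ takes their sum. Working out the expression (((10 ⊗ 6) ⊗ (5 ⊕ -3)) ⊗ ((8 ⊗ -3) ⊗ (5 ⊕ 8))) gives 23.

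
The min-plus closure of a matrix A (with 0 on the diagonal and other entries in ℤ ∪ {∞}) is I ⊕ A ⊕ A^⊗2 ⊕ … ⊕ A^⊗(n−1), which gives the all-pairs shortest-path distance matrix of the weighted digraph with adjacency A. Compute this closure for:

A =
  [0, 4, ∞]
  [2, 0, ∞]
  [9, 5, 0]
Closure =
  [0, 4, ∞]
  [2, 0, ∞]
  [7, 5, 0]

This is the Floyd-Warshall all-pairs shortest-path computation. For each intermediate vertex k = 0, 1, …, 2, update dist[i][j] ← min(dist[i][j], dist[i][k] + dist[k][j]). The final matrix gives, for each (i, j), the minimum total weight of any directed path from i to j (possibly empty when i = j).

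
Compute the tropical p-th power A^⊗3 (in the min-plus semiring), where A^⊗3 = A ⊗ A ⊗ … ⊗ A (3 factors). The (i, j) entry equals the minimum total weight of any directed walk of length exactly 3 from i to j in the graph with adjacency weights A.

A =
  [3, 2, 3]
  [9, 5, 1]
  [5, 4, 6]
A^⊗3 =
  [8, 7, 6]
  [9, 8, 6]
  [10, 9, 8]

Each entry (A^⊗3)_ij equals the minimum over all length-3 walks i = v_0 → v_1 → … → v_3 = j of Σ_t A[v_t][v_{t+1}]. For example, for (i, j) = (0, 2) we minimise over 9 possible intermediate vertex sequences; the minimum is 6, attained along the walk 0 → 0 → 1 → 2.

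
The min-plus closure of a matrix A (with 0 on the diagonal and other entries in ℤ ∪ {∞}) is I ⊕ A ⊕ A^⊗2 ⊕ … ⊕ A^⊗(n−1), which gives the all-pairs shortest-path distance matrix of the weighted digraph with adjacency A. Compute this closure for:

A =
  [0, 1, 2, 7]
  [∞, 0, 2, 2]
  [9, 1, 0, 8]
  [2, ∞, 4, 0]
Closure =
  [0, 1, 2, 3]
  [4, 0, 2, 2]
  [5, 1, 0, 3]
  [2, 3, 4, 0]

This is the Floyd-Warshall all-pairs shortest-path computation. For each intermediate vertex k = 0, 1, …, 3, update dist[i][j] ← min(dist[i][j], dist[i][k] + dist[k][j]). The final matrix gives, for each (i, j), the minimum total weight of any directed path from i to j (possibly empty when i = j).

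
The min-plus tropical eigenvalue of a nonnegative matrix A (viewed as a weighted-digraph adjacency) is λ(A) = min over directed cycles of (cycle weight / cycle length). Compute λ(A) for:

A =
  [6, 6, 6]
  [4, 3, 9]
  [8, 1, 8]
λ(A) = 3

Enumerate directed cycles and compute their means (weight / length). Sample:
  cycle 0 → 0: weight = 6, length = 1, mean = 6/1 ≈ 6.000
  cycle 1 → 1: weight = 3, length = 1, mean = 3/1 ≈ 3.000
  cycle 2 → 2: weight = 8, length = 1, mean = 8/1 ≈ 8.000
  cycle 0 → 1 → 0: weight = 10, length = 2, mean = 10/2 ≈ 5.000
  cycle 0 → 2 → 0: weight = 14, length = 2, mean = 14/2 ≈ 7.000
  cycle 1 → 0 → 1: weight = 10, length = 2, mean = 10/2 ≈ 5.000
Minimum mean = 3.000, attained e.g. along the cycle 1 → 1 with weight 3 and length 1. So λ(A) = 3/1 = 3.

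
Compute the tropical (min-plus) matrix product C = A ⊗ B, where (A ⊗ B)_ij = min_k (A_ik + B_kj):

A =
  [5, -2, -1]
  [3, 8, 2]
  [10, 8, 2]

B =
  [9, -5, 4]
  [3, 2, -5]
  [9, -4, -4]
A ⊗ B =
  [1, -5, -7]
  [11, -2, -2]
  [11, -2, -2]

Apply the min-plus product entry-by-entry:
  C[0][0] = min over k of (A[0][0] + B[0][0] = 5 + 9 = 14, A[0][1] + B[1][0] = -2 + 3 = 1, A[0][2] + B[2][0] = -1 + 9 = 8) = 1 (attained at k = 1)
  C[0][1] = min over k of (A[0][0] + B[0][1] = 5 + -5 = 0, A[0][1] + B[1][1] = -2 + 2 = 0, A[0][2] + B[2][1] = -1 + -4 = -5) = -5 (attained at k = 2)
  C[0][2] = min over k of (A[0][0] + B[0][2] = 5 + 4 = 9, A[0][1] + B[1][2] = -2 + -5 = -7, A[0][2] + B[2][2] = -1 + -4 = -5) = -7 (attained at k = 1)
  C[1][0] = min over k of (A[1][0] + B[0][0] = 3 + 9 = 12, A[1][1] + B[1][0] = 8 + 3 = 11, A[1][2] + B[2][0] = 2 + 9 = 11) = 11 (attained at k = 1)
  C[1][1] = min over k of (A[1][0] + B[0][1] = 3 + -5 = -2, A[1][1] + B[1][1] = 8 + 2 = 10, A[1][2] + B[2][1] = 2 + -4 = -2) = -2 (attained at k = 0)
  C[1][2] = min over k of (A[1][0] + B[0][2] = 3 + 4 = 7, A[1][1] + B[1][2] = 8 + -5 = 3, A[1][2] + B[2][2] = 2 + -4 = -2) = -2 (attained at k = 2)
  C[2][0] = min over k of (A[2][0] + B[0][0] = 10 + 9 = 19, A[2][1] + B[1][0] = 8 + 3 = 11, A[2][2] + B[2][0] = 2 + 9 = 11) = 11 (attained at k = 1)
  C[2][1] = min over k of (A[2][0] + B[0][1] = 10 + -5 = 5, A[2][1] + B[1][1] = 8 + 2 = 10, A[2][2] + B[2][1] = 2 + -4 = -2) = -2 (attained at k = 2)
  C[2][2] = min over k of (A[2][0] + B[0][2] = 10 + 4 = 14, A[2][1] + B[1][2] = 8 + -5 = 3, A[2][2] + B[2][2] = 2 + -4 = -2) = -2 (attained at k = 2)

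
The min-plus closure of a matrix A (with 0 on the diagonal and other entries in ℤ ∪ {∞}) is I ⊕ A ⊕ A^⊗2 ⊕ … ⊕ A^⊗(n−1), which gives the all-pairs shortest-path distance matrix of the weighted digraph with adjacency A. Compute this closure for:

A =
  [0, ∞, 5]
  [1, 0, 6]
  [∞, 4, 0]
Closure =
  [0, 9, 5]
  [1, 0, 6]
  [5, 4, 0]

This is the Floyd-Warshall all-pairs shortest-path computation. For each intermediate vertex k = 0, 1, …, 2, update dist[i][j] ← min(dist[i][j], dist[i][k] + dist[k][j]). The final matrix gives, for each (i, j), the minimum total weight of any directed path from i to j (possibly empty when i = j).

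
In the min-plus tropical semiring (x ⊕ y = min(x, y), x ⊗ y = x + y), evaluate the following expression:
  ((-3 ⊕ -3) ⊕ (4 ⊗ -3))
((-3 ⊕ -3) ⊕ (4 ⊗ -3)) = -3

Expand innermost to outermost. Recall ⊕ takes the minimum of its arguments and ⊗ takes their sum. Working out the expression ((-3 ⊕ -3) ⊕ (4 ⊗ -3)) gives -3.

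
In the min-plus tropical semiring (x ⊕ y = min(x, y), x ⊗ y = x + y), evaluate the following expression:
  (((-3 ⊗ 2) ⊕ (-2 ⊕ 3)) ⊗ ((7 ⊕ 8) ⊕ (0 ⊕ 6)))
(((-3 ⊗ 2) ⊕ (-2 ⊕ 3)) ⊗ ((7 ⊕ 8) ⊕ (0 ⊕ 6))) = -2

Expand innermost to outermost. Recall ⊕ takes the minimum of its arguments and ⊗ takes their sum. Working out the expression (((-3 ⊗ 2) ⊕ (-2 ⊕ 3)) ⊗ ((7 ⊕ 8) ⊕ (0 ⊕ 6))) gives -2.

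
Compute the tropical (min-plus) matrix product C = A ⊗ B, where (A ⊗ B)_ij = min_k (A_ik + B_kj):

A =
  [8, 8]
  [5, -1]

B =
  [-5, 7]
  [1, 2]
A ⊗ B =
  [3, 10]
  [0, 1]

Apply the min-plus product entry-by-entry:
  C[0][0] = min over k of (A[0][0] + B[0][0] = 8 + -5 = 3, A[0][1] + B[1][0] = 8 + 1 = 9) = 3 (attained at k = 0)
  C[0][1] = min over k of (A[0][0] + B[0][1] = 8 + 7 = 15, A[0][1] + B[1][1] = 8 + 2 = 10) = 10 (attained at k = 1)
  C[1][0] = min over k of (A[1][0] + B[0][0] = 5 + -5 = 0, A[1][1] + B[1][0] = -1 + 1 = 0) = 0 (attained at k = 0)
  C[1][1] = min over k of (A[1][0] + B[0][1] = 5 + 7 = 12, A[1][1] + B[1][1] = -1 + 2 = 1) = 1 (attained at k = 1)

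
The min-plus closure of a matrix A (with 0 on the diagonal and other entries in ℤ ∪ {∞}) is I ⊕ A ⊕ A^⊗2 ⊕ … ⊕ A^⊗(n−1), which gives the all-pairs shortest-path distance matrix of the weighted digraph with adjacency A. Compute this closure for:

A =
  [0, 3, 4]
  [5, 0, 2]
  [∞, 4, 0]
Closure =
  [0, 3, 4]
  [5, 0, 2]
  [9, 4, 0]

This is the Floyd-Warshall all-pairs shortest-path computation. For each intermediate vertex k = 0, 1, …, 2, update dist[i][j] ← min(dist[i][j], dist[i][k] + dist[k][j]). The final matrix gives, for each (i, j), the minimum total weight of any directed path from i to j (possibly empty when i = j).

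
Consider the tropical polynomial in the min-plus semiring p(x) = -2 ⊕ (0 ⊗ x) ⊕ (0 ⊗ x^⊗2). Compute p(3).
p(3) = -2

A tropical monomial a ⊗ x^⊗i evaluates to a + i · x. Evaluating each term at x = 3:
  Term 0 contributes -2 + 0 · 3 = -2
  Term 1 contributes 0 + 1 · 3 = 3
  Term 2 contributes 0 + 2 · 3 = 6
p(3) = ⊕ of these = min[-2, 3, 6] = -2.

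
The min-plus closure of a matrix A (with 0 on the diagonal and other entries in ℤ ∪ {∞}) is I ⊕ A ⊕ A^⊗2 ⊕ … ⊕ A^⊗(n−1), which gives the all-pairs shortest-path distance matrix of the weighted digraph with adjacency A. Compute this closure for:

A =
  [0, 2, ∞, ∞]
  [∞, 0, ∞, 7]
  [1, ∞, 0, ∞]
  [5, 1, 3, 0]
Closure =
  [0, 2, 12, 9]
  [11, 0, 10, 7]
  [1, 3, 0, 10]
  [4, 1, 3, 0]

This is the Floyd-Warshall all-pairs shortest-path computation. For each intermediate vertex k = 0, 1, …, 3, update dist[i][j] ← min(dist[i][j], dist[i][k] + dist[k][j]). The final matrix gives, for each (i, j), the minimum total weight of any directed path from i to j (possibly empty when i = j).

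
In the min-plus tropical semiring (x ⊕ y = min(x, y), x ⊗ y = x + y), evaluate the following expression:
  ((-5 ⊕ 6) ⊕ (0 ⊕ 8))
((-5 ⊕ 6) ⊕ (0 ⊕ 8)) = -5

Expand innermost to outermost. Recall ⊕ takes the minimum of its arguments and ⊗ takes their sum. Working out the expression ((-5 ⊕ 6) ⊕ (0 ⊕ 8)) gives -5.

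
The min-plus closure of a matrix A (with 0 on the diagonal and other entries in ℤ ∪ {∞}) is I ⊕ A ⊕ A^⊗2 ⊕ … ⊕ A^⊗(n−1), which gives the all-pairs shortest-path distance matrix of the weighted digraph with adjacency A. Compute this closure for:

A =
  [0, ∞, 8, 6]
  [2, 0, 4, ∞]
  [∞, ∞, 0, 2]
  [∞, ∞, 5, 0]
Closure =
  [0, ∞, 8, 6]
  [2, 0, 4, 6]
  [∞, ∞, 0, 2]
  [∞, ∞, 5, 0]

This is the Floyd-Warshall all-pairs shortest-path computation. For each intermediate vertex k = 0, 1, …, 3, update dist[i][j] ← min(dist[i][j], dist[i][k] + dist[k][j]). The final matrix gives, for each (i, j), the minimum total weight of any directed path from i to j (possibly empty when i = j).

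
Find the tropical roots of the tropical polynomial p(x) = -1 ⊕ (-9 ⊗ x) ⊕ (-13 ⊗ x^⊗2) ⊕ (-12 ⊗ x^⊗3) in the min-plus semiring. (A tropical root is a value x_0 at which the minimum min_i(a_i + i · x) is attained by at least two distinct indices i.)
Roots: {-1, 4, 8}

Each tropical root is a break point of the lower envelope of the lines y = a_i + i · x (there are 4 lines, with slopes 0, 1, ..., 3). Only the lines that attain the minimum somewhere contribute to roots; other lines are dominated. Here the surviving (envelope) indices are i = 3, i = 2, i = 1, i = 0.
Intersections between consecutive envelope lines give the roots: for adjacent envelope indices i < j the intersection is x = (a_i − a_j) / (j − i). Reading off the sorted break points: {-1, 4, 8}.
Verification: at each break x_0, at least two indices attain the minimum of min_i(a_i + i · x_0).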